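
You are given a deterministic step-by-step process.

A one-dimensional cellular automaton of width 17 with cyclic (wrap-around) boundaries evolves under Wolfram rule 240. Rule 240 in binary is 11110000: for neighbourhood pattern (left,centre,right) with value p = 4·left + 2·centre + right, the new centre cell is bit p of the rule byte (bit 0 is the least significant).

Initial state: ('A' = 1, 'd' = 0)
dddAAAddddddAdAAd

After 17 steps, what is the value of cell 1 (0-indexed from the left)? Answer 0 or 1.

step 0: dddAAAddddddAdAAd
step 1: ddddAAAddddddAdAA
step 2: AddddAAAddddddAdA
step 3: AAddddAAAddddddAd
step 4: dAAddddAAAddddddA
step 5: AdAAddddAAAdddddd
step 6: dAdAAddddAAAddddd
step 7: ddAdAAddddAAAdddd
step 8: dddAdAAddddAAAddd
step 9: ddddAdAAddddAAAdd
step 10: dddddAdAAddddAAAd
step 11: ddddddAdAAddddAAA
step 12: AddddddAdAAddddAA
step 13: AAddddddAdAAddddA
step 14: AAAddddddAdAAdddd
step 15: dAAAddddddAdAAddd
step 16: ddAAAddddddAdAAdd
step 17: dddAAAddddddAdAAd

0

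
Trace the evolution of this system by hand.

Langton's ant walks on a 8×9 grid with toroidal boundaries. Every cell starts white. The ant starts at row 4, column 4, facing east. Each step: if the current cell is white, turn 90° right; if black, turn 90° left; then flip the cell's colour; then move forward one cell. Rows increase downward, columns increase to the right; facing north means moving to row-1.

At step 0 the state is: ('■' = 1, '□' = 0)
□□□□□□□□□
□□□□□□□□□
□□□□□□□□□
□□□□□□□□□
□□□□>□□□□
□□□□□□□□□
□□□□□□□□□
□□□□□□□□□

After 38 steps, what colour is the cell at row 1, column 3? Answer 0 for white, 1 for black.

1

k=0  □□□□□□□□□
□□□□□□□□□
□□□□□□□□□
□□□□□□□□□
□□□□>□□□□
□□□□□□□□□
□□□□□□□□□
□□□□□□□□□
k=1  □□□□□□□□□
□□□□□□□□□
□□□□□□□□□
□□□□□□□□□
□□□□■□□□□
□□□□v□□□□
□□□□□□□□□
□□□□□□□□□
k=2  □□□□□□□□□
□□□□□□□□□
□□□□□□□□□
□□□□□□□□□
□□□□■□□□□
□□□<■□□□□
□□□□□□□□□
□□□□□□□□□
k=3  □□□□□□□□□
□□□□□□□□□
□□□□□□□□□
□□□□□□□□□
□□□^■□□□□
□□□■■□□□□
□□□□□□□□□
□□□□□□□□□
k=4  □□□□□□□□□
□□□□□□□□□
□□□□□□□□□
□□□□□□□□□
□□□■>□□□□
□□□■■□□□□
□□□□□□□□□
□□□□□□□□□
k=5  □□□□□□□□□
□□□□□□□□□
□□□□□□□□□
□□□□^□□□□
□□□■□□□□□
□□□■■□□□□
□□□□□□□□□
□□□□□□□□□
k=6  □□□□□□□□□
□□□□□□□□□
□□□□□□□□□
□□□□■>□□□
□□□■□□□□□
□□□■■□□□□
□□□□□□□□□
□□□□□□□□□
k=7  □□□□□□□□□
□□□□□□□□□
□□□□□□□□□
□□□□■■□□□
□□□■□v□□□
□□□■■□□□□
□□□□□□□□□
□□□□□□□□□
k=8  □□□□□□□□□
□□□□□□□□□
□□□□□□□□□
□□□□■■□□□
□□□■<■□□□
□□□■■□□□□
□□□□□□□□□
□□□□□□□□□
k=9  □□□□□□□□□
□□□□□□□□□
□□□□□□□□□
□□□□^■□□□
□□□■■■□□□
□□□■■□□□□
□□□□□□□□□
□□□□□□□□□
k=10  □□□□□□□□□
□□□□□□□□□
□□□□□□□□□
□□□<□■□□□
□□□■■■□□□
□□□■■□□□□
□□□□□□□□□
□□□□□□□□□
k=11  □□□□□□□□□
□□□□□□□□□
□□□^□□□□□
□□□■□■□□□
□□□■■■□□□
□□□■■□□□□
□□□□□□□□□
□□□□□□□□□
k=12  □□□□□□□□□
□□□□□□□□□
□□□■>□□□□
□□□■□■□□□
□□□■■■□□□
□□□■■□□□□
□□□□□□□□□
□□□□□□□□□
k=13  □□□□□□□□□
□□□□□□□□□
□□□■■□□□□
□□□■v■□□□
□□□■■■□□□
□□□■■□□□□
□□□□□□□□□
□□□□□□□□□
k=14  □□□□□□□□□
□□□□□□□□□
□□□■■□□□□
□□□<■■□□□
□□□■■■□□□
□□□■■□□□□
□□□□□□□□□
□□□□□□□□□
k=15  □□□□□□□□□
□□□□□□□□□
□□□■■□□□□
□□□□■■□□□
□□□v■■□□□
□□□■■□□□□
□□□□□□□□□
□□□□□□□□□
k=16  □□□□□□□□□
□□□□□□□□□
□□□■■□□□□
□□□□■■□□□
□□□□>■□□□
□□□■■□□□□
□□□□□□□□□
□□□□□□□□□
k=17  □□□□□□□□□
□□□□□□□□□
□□□■■□□□□
□□□□^■□□□
□□□□□■□□□
□□□■■□□□□
□□□□□□□□□
□□□□□□□□□
k=18  □□□□□□□□□
□□□□□□□□□
□□□■■□□□□
□□□<□■□□□
□□□□□■□□□
□□□■■□□□□
□□□□□□□□□
□□□□□□□□□
k=19  □□□□□□□□□
□□□□□□□□□
□□□^■□□□□
□□□■□■□□□
□□□□□■□□□
□□□■■□□□□
□□□□□□□□□
□□□□□□□□□
k=20  □□□□□□□□□
□□□□□□□□□
□□<□■□□□□
□□□■□■□□□
□□□□□■□□□
□□□■■□□□□
□□□□□□□□□
□□□□□□□□□
k=21  □□□□□□□□□
□□^□□□□□□
□□■□■□□□□
□□□■□■□□□
□□□□□■□□□
□□□■■□□□□
□□□□□□□□□
□□□□□□□□□
k=22  □□□□□□□□□
□□■>□□□□□
□□■□■□□□□
□□□■□■□□□
□□□□□■□□□
□□□■■□□□□
□□□□□□□□□
□□□□□□□□□
k=23  □□□□□□□□□
□□■■□□□□□
□□■v■□□□□
□□□■□■□□□
□□□□□■□□□
□□□■■□□□□
□□□□□□□□□
□□□□□□□□□
k=24  □□□□□□□□□
□□■■□□□□□
□□<■■□□□□
□□□■□■□□□
□□□□□■□□□
□□□■■□□□□
□□□□□□□□□
□□□□□□□□□
k=25  □□□□□□□□□
□□■■□□□□□
□□□■■□□□□
□□v■□■□□□
□□□□□■□□□
□□□■■□□□□
□□□□□□□□□
□□□□□□□□□
k=26  □□□□□□□□□
□□■■□□□□□
□□□■■□□□□
□<■■□■□□□
□□□□□■□□□
□□□■■□□□□
□□□□□□□□□
□□□□□□□□□
k=27  □□□□□□□□□
□□■■□□□□□
□^□■■□□□□
□■■■□■□□□
□□□□□■□□□
□□□■■□□□□
□□□□□□□□□
□□□□□□□□□
k=28  □□□□□□□□□
□□■■□□□□□
□■>■■□□□□
□■■■□■□□□
□□□□□■□□□
□□□■■□□□□
□□□□□□□□□
□□□□□□□□□
k=29  □□□□□□□□□
□□■■□□□□□
□■■■■□□□□
□■v■□■□□□
□□□□□■□□□
□□□■■□□□□
□□□□□□□□□
□□□□□□□□□
k=30  □□□□□□□□□
□□■■□□□□□
□■■■■□□□□
□■□>□■□□□
□□□□□■□□□
□□□■■□□□□
□□□□□□□□□
□□□□□□□□□
k=31  □□□□□□□□□
□□■■□□□□□
□■■^■□□□□
□■□□□■□□□
□□□□□■□□□
□□□■■□□□□
□□□□□□□□□
□□□□□□□□□
k=32  □□□□□□□□□
□□■■□□□□□
□■<□■□□□□
□■□□□■□□□
□□□□□■□□□
□□□■■□□□□
□□□□□□□□□
□□□□□□□□□
k=33  □□□□□□□□□
□□■■□□□□□
□■□□■□□□□
□■v□□■□□□
□□□□□■□□□
□□□■■□□□□
□□□□□□□□□
□□□□□□□□□
k=34  □□□□□□□□□
□□■■□□□□□
□■□□■□□□□
□<■□□■□□□
□□□□□■□□□
□□□■■□□□□
□□□□□□□□□
□□□□□□□□□
k=35  □□□□□□□□□
□□■■□□□□□
□■□□■□□□□
□□■□□■□□□
□v□□□■□□□
□□□■■□□□□
□□□□□□□□□
□□□□□□□□□
k=36  □□□□□□□□□
□□■■□□□□□
□■□□■□□□□
□□■□□■□□□
<■□□□■□□□
□□□■■□□□□
□□□□□□□□□
□□□□□□□□□
k=37  □□□□□□□□□
□□■■□□□□□
□■□□■□□□□
^□■□□■□□□
■■□□□■□□□
□□□■■□□□□
□□□□□□□□□
□□□□□□□□□
k=38  □□□□□□□□□
□□■■□□□□□
□■□□■□□□□
■>■□□■□□□
■■□□□■□□□
□□□■■□□□□
□□□□□□□□□
□□□□□□□□□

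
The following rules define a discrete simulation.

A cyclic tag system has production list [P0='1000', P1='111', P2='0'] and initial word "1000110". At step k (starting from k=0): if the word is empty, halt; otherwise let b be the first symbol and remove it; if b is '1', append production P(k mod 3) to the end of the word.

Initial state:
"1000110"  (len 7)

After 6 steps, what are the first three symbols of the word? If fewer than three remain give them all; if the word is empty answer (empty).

0) "1000110"  (len 7)
1) "0001101000"  (len 10)
2) "001101000"  (len 9)
3) "01101000"  (len 8)
4) "1101000"  (len 7)
5) "101000111"  (len 9)
6) "010001110"  (len 9)

010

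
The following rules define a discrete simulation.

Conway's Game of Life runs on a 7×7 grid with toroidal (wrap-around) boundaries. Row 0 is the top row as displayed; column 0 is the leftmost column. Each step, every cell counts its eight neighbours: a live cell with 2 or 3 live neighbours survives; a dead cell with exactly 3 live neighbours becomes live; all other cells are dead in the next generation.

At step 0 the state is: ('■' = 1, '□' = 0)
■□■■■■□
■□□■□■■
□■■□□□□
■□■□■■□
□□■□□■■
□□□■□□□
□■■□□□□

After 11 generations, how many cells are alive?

step 0: ■□■■■■□
■□□■□■■
□■■□□□□
■□■□■■□
□□■□□■■
□□□■□□□
□■■□□□□
step 1: ■□□□□■□
■□□□□■□
□□■□□□□
■□■□■■□
□■■□□■■
□■□■□□□
□■□□□□□
step 2: ■■□□□□□
□■□□□□□
□□□■■■□
■□■□■■□
□□□□□■■
□■□□□□□
■■■□□□□
step 3: □□□□□□□
■■■□■□□
□■■■□■■
□□□□□□□
■■□□■■■
□■■□□□■
□□■□□□□
step 4: □□■■□□□
■□□□■■■
□□□■■■■
□□□■□□□
□■■□□■■
□□■■□□■
□■■□□□□
step 5: ■□■■■■■
■□■□□□□
■□□■□□□
■□□■□□□
■■□□■■■
□□□■□■■
□■□□□□□
step 6: ■□■■■■■
■□■□□■□
■□■■□□■
□□■■□■□
□■■■□□□
□■■□□□□
□■□□□□□
step 7: ■□■■■■□
□□□□□□□
■□□□□■□
■□□□□□■
□□□□■□□
■□□■□□□
□□□□■■■
step 8: □□□■□□□
□■□■□■□
■□□□□□□
■□□□□■■
■□□□□□■
□□□■□□■
■■■□□□□
step 9: ■□□■■□□
□□■□■□□
■■□□■■□
□■□□□■□
□□□□□□□
□□■□□□■
■■■■□□□
step 10: ■□□□■□□
■□■□□□■
■■■■■■■
■■□□■■■
□□□□□□□
■□■■□□□
■□□□■□■
step 11: □□□■□□□
□□■□□□□
□□□□□□□
□□□□□□□
□□■■■■□
■■□■□□■
■□□□■■■

14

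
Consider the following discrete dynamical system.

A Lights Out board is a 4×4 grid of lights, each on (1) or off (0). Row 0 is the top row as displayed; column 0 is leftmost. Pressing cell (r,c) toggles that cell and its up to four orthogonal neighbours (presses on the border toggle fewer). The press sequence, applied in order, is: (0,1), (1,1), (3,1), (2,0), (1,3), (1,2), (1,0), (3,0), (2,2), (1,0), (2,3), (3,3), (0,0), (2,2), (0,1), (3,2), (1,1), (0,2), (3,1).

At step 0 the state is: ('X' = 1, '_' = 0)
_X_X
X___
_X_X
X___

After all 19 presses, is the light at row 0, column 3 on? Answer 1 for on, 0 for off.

1

step 0: _X_X
X___
_X_X
X___
step 1: X_XX
XX__
_X_X
X___
step 2: XXXX
__X_
___X
X___
step 3: XXXX
__X_
_X_X
_XX_
step 4: XXXX
X_X_
X__X
XXX_
step 5: XXX_
X__X
X___
XXX_
step 6: XX__
XXX_
X_X_
XXX_
step 7: _X__
__X_
__X_
XXX_
step 8: _X__
__X_
X_X_
__X_
step 9: _X__
____
XX_X
____
step 10: XX__
XX__
_X_X
____
step 11: XX__
XX_X
_XX_
___X
step 12: XX__
XX_X
_XXX
__X_
step 13: ____
_X_X
_XXX
__X_
step 14: ____
_XXX
____
____
step 15: XXX_
__XX
____
____
step 16: XXX_
__XX
__X_
_XXX
step 17: X_X_
XX_X
_XX_
_XXX
step 18: XX_X
XXXX
_XX_
_XXX
step 19: XX_X
XXXX
__X_
X__X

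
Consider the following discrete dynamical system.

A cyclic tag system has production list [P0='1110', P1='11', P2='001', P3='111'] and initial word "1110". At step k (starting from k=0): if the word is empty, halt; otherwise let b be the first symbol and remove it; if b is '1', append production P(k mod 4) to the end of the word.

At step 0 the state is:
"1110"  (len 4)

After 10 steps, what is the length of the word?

18

k=0  "1110"  (len 4)
k=1  "1101110"  (len 7)
k=2  "10111011"  (len 8)
k=3  "0111011001"  (len 10)
k=4  "111011001"  (len 9)
k=5  "110110011110"  (len 12)
k=6  "1011001111011"  (len 13)
k=7  "011001111011001"  (len 15)
k=8  "11001111011001"  (len 14)
k=9  "10011110110011110"  (len 17)
k=10  "001111011001111011"  (len 18)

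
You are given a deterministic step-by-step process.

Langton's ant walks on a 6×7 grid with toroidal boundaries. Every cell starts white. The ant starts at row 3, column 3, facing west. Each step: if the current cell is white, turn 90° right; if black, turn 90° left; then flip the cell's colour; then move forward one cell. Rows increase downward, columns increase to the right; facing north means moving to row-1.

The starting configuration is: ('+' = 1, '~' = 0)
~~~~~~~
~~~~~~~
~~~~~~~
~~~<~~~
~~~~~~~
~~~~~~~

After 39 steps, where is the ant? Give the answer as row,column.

step 0: ~~~~~~~
~~~~~~~
~~~~~~~
~~~<~~~
~~~~~~~
~~~~~~~
step 1: ~~~~~~~
~~~~~~~
~~~^~~~
~~~+~~~
~~~~~~~
~~~~~~~
step 2: ~~~~~~~
~~~~~~~
~~~+>~~
~~~+~~~
~~~~~~~
~~~~~~~
step 3: ~~~~~~~
~~~~~~~
~~~++~~
~~~+v~~
~~~~~~~
~~~~~~~
step 4: ~~~~~~~
~~~~~~~
~~~++~~
~~~<+~~
~~~~~~~
~~~~~~~
step 5: ~~~~~~~
~~~~~~~
~~~++~~
~~~~+~~
~~~v~~~
~~~~~~~
step 6: ~~~~~~~
~~~~~~~
~~~++~~
~~~~+~~
~~<+~~~
~~~~~~~
step 7: ~~~~~~~
~~~~~~~
~~~++~~
~~^~+~~
~~++~~~
~~~~~~~
step 8: ~~~~~~~
~~~~~~~
~~~++~~
~~+>+~~
~~++~~~
~~~~~~~
step 9: ~~~~~~~
~~~~~~~
~~~++~~
~~+++~~
~~+v~~~
~~~~~~~
step 10: ~~~~~~~
~~~~~~~
~~~++~~
~~+++~~
~~+~>~~
~~~~~~~
step 11: ~~~~~~~
~~~~~~~
~~~++~~
~~+++~~
~~+~+~~
~~~~v~~
step 12: ~~~~~~~
~~~~~~~
~~~++~~
~~+++~~
~~+~+~~
~~~<+~~
step 13: ~~~~~~~
~~~~~~~
~~~++~~
~~+++~~
~~+^+~~
~~~++~~
step 14: ~~~~~~~
~~~~~~~
~~~++~~
~~+++~~
~~++>~~
~~~++~~
step 15: ~~~~~~~
~~~~~~~
~~~++~~
~~++^~~
~~++~~~
~~~++~~
step 16: ~~~~~~~
~~~~~~~
~~~++~~
~~+<~~~
~~++~~~
~~~++~~
step 17: ~~~~~~~
~~~~~~~
~~~++~~
~~+~~~~
~~+v~~~
~~~++~~
step 18: ~~~~~~~
~~~~~~~
~~~++~~
~~+~~~~
~~+~>~~
~~~++~~
step 19: ~~~~~~~
~~~~~~~
~~~++~~
~~+~~~~
~~+~+~~
~~~+v~~
step 20: ~~~~~~~
~~~~~~~
~~~++~~
~~+~~~~
~~+~+~~
~~~+~>~
step 21: ~~~~~v~
~~~~~~~
~~~++~~
~~+~~~~
~~+~+~~
~~~+~+~
step 22: ~~~~<+~
~~~~~~~
~~~++~~
~~+~~~~
~~+~+~~
~~~+~+~
step 23: ~~~~++~
~~~~~~~
~~~++~~
~~+~~~~
~~+~+~~
~~~+^+~
step 24: ~~~~++~
~~~~~~~
~~~++~~
~~+~~~~
~~+~+~~
~~~++>~
step 25: ~~~~++~
~~~~~~~
~~~++~~
~~+~~~~
~~+~+^~
~~~++~~
step 26: ~~~~++~
~~~~~~~
~~~++~~
~~+~~~~
~~+~++>
~~~++~~
step 27: ~~~~++~
~~~~~~~
~~~++~~
~~+~~~~
~~+~+++
~~~++~v
step 28: ~~~~++~
~~~~~~~
~~~++~~
~~+~~~~
~~+~+++
~~~++<+
step 29: ~~~~++~
~~~~~~~
~~~++~~
~~+~~~~
~~+~+^+
~~~++++
step 30: ~~~~++~
~~~~~~~
~~~++~~
~~+~~~~
~~+~<~+
~~~++++
step 31: ~~~~++~
~~~~~~~
~~~++~~
~~+~~~~
~~+~~~+
~~~+v++
step 32: ~~~~++~
~~~~~~~
~~~++~~
~~+~~~~
~~+~~~+
~~~+~>+
step 33: ~~~~++~
~~~~~~~
~~~++~~
~~+~~~~
~~+~~^+
~~~+~~+
step 34: ~~~~++~
~~~~~~~
~~~++~~
~~+~~~~
~~+~~+>
~~~+~~+
step 35: ~~~~++~
~~~~~~~
~~~++~~
~~+~~~^
~~+~~+~
~~~+~~+
step 36: ~~~~++~
~~~~~~~
~~~++~~
>~+~~~+
~~+~~+~
~~~+~~+
step 37: ~~~~++~
~~~~~~~
~~~++~~
+~+~~~+
v~+~~+~
~~~+~~+
step 38: ~~~~++~
~~~~~~~
~~~++~~
+~+~~~+
+~+~~+<
~~~+~~+
step 39: ~~~~++~
~~~~~~~
~~~++~~
+~+~~~^
+~+~~++
~~~+~~+

3,6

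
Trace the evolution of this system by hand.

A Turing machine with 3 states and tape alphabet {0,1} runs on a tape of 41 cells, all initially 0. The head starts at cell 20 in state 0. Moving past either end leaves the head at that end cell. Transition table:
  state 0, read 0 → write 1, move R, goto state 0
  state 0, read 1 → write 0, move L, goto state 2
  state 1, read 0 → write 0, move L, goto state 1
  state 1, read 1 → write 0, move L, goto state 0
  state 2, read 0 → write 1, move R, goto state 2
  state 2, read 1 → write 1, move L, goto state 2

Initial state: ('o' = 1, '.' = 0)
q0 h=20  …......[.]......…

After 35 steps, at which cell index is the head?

[0] q0 h=20  …......[.]......…
[1] q0 h=21  ….....o[.]......…
[2] q0 h=22  …....oo[.]......…
[3] q0 h=23  …...ooo[.]......…
[4] q0 h=24  …..oooo[.]......…
[5] q0 h=25  ….ooooo[.]......…
[6] q0 h=26  …oooooo[.]......…
[7] q0 h=27  …oooooo[.]......…
[8] q0 h=28  …oooooo[.]......…
[9] q0 h=29  …oooooo[.]......…
[10] q0 h=30  …oooooo[.]......…
[11] q0 h=31  …oooooo[.]......…
[12] q0 h=32  …oooooo[.]......…
[13] q0 h=33  …oooooo[.]......…
[14] q0 h=34  …oooooo[.]......|
[15] q0 h=35  …oooooo[.].....|
[16] q0 h=36  …oooooo[.]....|
[17] q0 h=37  …oooooo[.]...|
[18] q0 h=38  …oooooo[.]..|
[19] q0 h=39  …oooooo[.].|
[20] q0 h=40  …oooooo[.]|
[21] q0 h=40  …oooooo[o]|
[22] q2 h=39  …oooooo[o].|
[23] q2 h=38  …oooooo[o]o.|
[24] q2 h=37  …oooooo[o]oo.|
[25] q2 h=36  …oooooo[o]ooo.|
[26] q2 h=35  …oooooo[o]oooo.|
[27] q2 h=34  …oooooo[o]ooooo.|
[28] q2 h=33  …oooooo[o]oooooo…
[29] q2 h=32  …oooooo[o]oooooo…
[30] q2 h=31  …oooooo[o]oooooo…
[31] q2 h=30  …oooooo[o]oooooo…
[32] q2 h=29  …oooooo[o]oooooo…
[33] q2 h=28  …oooooo[o]oooooo…
[34] q2 h=27  …oooooo[o]oooooo…
[35] q2 h=26  …oooooo[o]oooooo…

26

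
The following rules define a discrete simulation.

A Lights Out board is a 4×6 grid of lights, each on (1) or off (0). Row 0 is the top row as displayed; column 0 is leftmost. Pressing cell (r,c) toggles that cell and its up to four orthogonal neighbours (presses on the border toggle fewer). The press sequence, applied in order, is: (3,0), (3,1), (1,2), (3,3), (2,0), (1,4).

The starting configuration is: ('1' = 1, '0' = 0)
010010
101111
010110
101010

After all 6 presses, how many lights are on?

8

0) 010010
101111
010110
101010
1) 010010
101111
110110
011010
2) 010010
101111
100110
100010
3) 011010
110011
101110
100010
4) 011010
110011
101010
101100
5) 011010
010011
011010
001100
6) 011000
010100
011000
001100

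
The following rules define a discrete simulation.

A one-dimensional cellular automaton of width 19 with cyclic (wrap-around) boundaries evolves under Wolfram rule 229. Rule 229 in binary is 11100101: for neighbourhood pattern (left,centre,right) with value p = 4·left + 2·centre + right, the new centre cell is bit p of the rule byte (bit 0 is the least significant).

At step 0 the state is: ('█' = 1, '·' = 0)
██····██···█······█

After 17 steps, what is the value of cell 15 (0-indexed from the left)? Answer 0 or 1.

gen 0: ██····██···█······█
gen 1: ██·██··█·█·█·████··
gen 2: ·██·█··██████·███··
gen 3: ··███···██████·██·█
gen 4: ···██·█··██████·███
gen 5: ·█··███···██████·██
gen 6: ██···██·█··██████·█
gen 7: ██·█··███···██████·
gen 8: ·███···██·█··██████
gen 9: █·██·█··███···█████
gen 10: ██·███···██·█··████
gen 11: ███·██·█··███···███
gen 12: ████·███···██·█··██
gen 13: █████·██·█··███···█
gen 14: ██████·███···██·█··
gen 15: ·██████·██·█··███··
gen 16: ··██████·███···██·█
gen 17: ···██████·██·█··███

0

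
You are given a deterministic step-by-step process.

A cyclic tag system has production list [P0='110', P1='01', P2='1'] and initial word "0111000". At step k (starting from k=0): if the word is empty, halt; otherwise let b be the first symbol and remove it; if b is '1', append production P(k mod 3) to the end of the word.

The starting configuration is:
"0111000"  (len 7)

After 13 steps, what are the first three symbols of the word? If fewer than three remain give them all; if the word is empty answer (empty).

0) "0111000"  (len 7)
1) "111000"  (len 6)
2) "1100001"  (len 7)
3) "1000011"  (len 7)
4) "000011110"  (len 9)
5) "00011110"  (len 8)
6) "0011110"  (len 7)
7) "011110"  (len 6)
8) "11110"  (len 5)
9) "11101"  (len 5)
10) "1101110"  (len 7)
11) "10111001"  (len 8)
12) "01110011"  (len 8)
13) "1110011"  (len 7)

111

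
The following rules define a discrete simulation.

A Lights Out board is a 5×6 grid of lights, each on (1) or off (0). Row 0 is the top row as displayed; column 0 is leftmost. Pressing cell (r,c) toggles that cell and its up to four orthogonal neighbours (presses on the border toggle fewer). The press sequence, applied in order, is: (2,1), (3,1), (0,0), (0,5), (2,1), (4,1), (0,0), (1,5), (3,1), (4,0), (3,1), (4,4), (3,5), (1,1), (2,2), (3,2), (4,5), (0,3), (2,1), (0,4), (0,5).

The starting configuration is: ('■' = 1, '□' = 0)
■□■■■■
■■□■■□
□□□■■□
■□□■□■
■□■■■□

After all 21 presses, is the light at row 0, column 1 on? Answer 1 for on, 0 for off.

gen 0: ■□■■■■
■■□■■□
□□□■■□
■□□■□■
■□■■■□
gen 1: ■□■■■■
■□□■■□
■■■■■□
■■□■□■
■□■■■□
gen 2: ■□■■■■
■□□■■□
■□■■■□
□□■■□■
■■■■■□
gen 3: □■■■■■
□□□■■□
■□■■■□
□□■■□■
■■■■■□
gen 4: □■■■□□
□□□■■■
■□■■■□
□□■■□■
■■■■■□
gen 5: □■■■□□
□■□■■■
□■□■■□
□■■■□■
■■■■■□
gen 6: □■■■□□
□■□■■■
□■□■■□
□□■■□■
□□□■■□
gen 7: ■□■■□□
■■□■■■
□■□■■□
□□■■□■
□□□■■□
gen 8: ■□■■□■
■■□■□□
□■□■■■
□□■■□■
□□□■■□
gen 9: ■□■■□■
■■□■□□
□□□■■■
■■□■□■
□■□■■□
gen 10: ■□■■□■
■■□■□□
□□□■■■
□■□■□■
■□□■■□
gen 11: ■□■■□■
■■□■□□
□■□■■■
■□■■□■
■■□■■□
gen 12: ■□■■□■
■■□■□□
□■□■■■
■□■■■■
■■□□□■
gen 13: ■□■■□■
■■□■□□
□■□■■□
■□■■□□
■■□□□□
gen 14: ■■■■□■
□□■■□□
□□□■■□
■□■■□□
■■□□□□
gen 15: ■■■■□■
□□□■□□
□■■□■□
■□□■□□
■■□□□□
gen 16: ■■■■□■
□□□■□□
□■□□■□
■■■□□□
■■■□□□
gen 17: ■■■■□■
□□□■□□
□■□□■□
■■■□□■
■■■□■■
gen 18: ■■□□■■
□□□□□□
□■□□■□
■■■□□■
■■■□■■
gen 19: ■■□□■■
□■□□□□
■□■□■□
■□■□□■
■■■□■■
gen 20: ■■□■□□
□■□□■□
■□■□■□
■□■□□■
■■■□■■
gen 21: ■■□■■■
□■□□■■
■□■□■□
■□■□□■
■■■□■■

1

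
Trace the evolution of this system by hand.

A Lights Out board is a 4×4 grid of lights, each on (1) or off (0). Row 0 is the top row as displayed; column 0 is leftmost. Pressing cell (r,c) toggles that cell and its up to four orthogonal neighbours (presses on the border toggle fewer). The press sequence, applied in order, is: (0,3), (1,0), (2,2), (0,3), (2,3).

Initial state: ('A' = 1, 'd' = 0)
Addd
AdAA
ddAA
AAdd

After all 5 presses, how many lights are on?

step 0: Addd
AdAA
ddAA
AAdd
step 1: AdAA
AdAd
ddAA
AAdd
step 2: ddAA
dAAd
AdAA
AAdd
step 3: ddAA
dAdd
AAdd
AAAd
step 4: dddd
dAdA
AAdd
AAAd
step 5: dddd
dAdd
AAAA
AAAA

9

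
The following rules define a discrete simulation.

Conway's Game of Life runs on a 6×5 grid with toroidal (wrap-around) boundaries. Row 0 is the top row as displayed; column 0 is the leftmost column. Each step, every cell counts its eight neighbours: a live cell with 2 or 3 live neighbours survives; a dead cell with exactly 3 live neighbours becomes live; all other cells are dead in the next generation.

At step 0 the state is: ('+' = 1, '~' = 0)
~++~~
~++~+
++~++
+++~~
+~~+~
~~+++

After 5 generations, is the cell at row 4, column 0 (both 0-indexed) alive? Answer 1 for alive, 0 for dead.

0

gen 0: ~++~~
~++~+
++~++
+++~~
+~~+~
~~+++
gen 1: ~~~~+
~~~~+
~~~~~
~~~~~
+~~~~
+~~~+
gen 2: ~~~++
~~~~~
~~~~~
~~~~~
+~~~+
+~~~+
gen 3: +~~++
~~~~~
~~~~~
~~~~~
+~~~+
~~~~~
gen 4: ~~~~+
~~~~+
~~~~~
~~~~~
~~~~~
~~~+~
gen 5: ~~~++
~~~~~
~~~~~
~~~~~
~~~~~
~~~~~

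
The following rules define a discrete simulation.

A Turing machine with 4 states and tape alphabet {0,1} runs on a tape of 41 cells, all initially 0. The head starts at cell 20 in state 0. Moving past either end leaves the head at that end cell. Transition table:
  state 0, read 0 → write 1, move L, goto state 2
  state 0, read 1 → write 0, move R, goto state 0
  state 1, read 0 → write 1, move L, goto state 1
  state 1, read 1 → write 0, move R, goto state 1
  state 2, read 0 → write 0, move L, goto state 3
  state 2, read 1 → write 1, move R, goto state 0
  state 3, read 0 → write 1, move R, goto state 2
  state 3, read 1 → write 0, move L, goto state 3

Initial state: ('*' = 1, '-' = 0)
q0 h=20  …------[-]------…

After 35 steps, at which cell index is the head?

7

t=0: q0 h=20  …------[-]------…
t=1: q2 h=19  …------[-]*-----…
t=2: q3 h=18  …------[-]-*----…
t=3: q2 h=19  …-----*[-]*-----…
t=4: q3 h=18  …------[*]-*----…
t=5: q3 h=17  …------[-]--*---…
t=6: q2 h=18  …-----*[-]-*----…
t=7: q3 h=17  …------[*]--*---…
t=8: q3 h=16  …------[-]---*--…
t=9: q2 h=17  …-----*[-]--*---…
t=10: q3 h=16  …------[*]---*--…
t=11: q3 h=15  …------[-]----*-…
t=12: q2 h=16  …-----*[-]---*--…
t=13: q3 h=15  …------[*]----*-…
t=14: q3 h=14  …------[-]-----*…
t=15: q2 h=15  …-----*[-]----*-…
t=16: q3 h=14  …------[*]-----*…
t=17: q3 h=13  …------[-]------…
t=18: q2 h=14  …-----*[-]-----*…
t=19: q3 h=13  …------[*]------…
t=20: q3 h=12  …------[-]------…
t=21: q2 h=13  …-----*[-]------…
t=22: q3 h=12  …------[*]------…
t=23: q3 h=11  …------[-]------…
t=24: q2 h=12  …-----*[-]------…
t=25: q3 h=11  …------[*]------…
t=26: q3 h=10  …------[-]------…
t=27: q2 h=11  …-----*[-]------…
t=28: q3 h=10  …------[*]------…
t=29: q3 h= 9  …------[-]------…
t=30: q2 h=10  …-----*[-]------…
t=31: q3 h= 9  …------[*]------…
t=32: q3 h= 8  …------[-]------…
t=33: q2 h= 9  …-----*[-]------…
t=34: q3 h= 8  …------[*]------…
t=35: q3 h= 7  …------[-]------…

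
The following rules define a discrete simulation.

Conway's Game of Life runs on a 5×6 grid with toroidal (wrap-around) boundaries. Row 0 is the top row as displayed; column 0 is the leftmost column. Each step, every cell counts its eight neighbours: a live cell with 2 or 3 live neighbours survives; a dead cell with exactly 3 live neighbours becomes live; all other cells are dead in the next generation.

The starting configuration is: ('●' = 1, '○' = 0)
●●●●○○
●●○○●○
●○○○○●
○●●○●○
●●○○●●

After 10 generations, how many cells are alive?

8

[0] ●●●●○○
●●○○●○
●○○○○●
○●●○●○
●●○○●●
[1] ○○○●○○
○○○●●○
○○●●●○
○○●●●○
○○○○●○
[2] ○○○●○○
○○○○○○
○○○○○●
○○●○○●
○○●○●○
[3] ○○○●○○
○○○○○○
○○○○○○
○○○●●●
○○●○●○
[4] ○○○●○○
○○○○○○
○○○○●○
○○○●●●
○○●○○●
[5] ○○○○○○
○○○○○○
○○○●●●
○○○●○●
○○●○○●
[6] ○○○○○○
○○○○●○
○○○●○●
●○●●○●
○○○○●○
[7] ○○○○○○
○○○○●○
●○●●○●
●○●●○●
○○○●●●
[8] ○○○●○●
○○○●●●
●○●○○○
○○○○○○
●○●●○●
[9] ○○○○○○
●○●●○●
○○○●●●
●○●●○●
●○●●○●
[10] ○○○○○○
●○●●○●
○○○○○○
○○○○○○
●○●●○●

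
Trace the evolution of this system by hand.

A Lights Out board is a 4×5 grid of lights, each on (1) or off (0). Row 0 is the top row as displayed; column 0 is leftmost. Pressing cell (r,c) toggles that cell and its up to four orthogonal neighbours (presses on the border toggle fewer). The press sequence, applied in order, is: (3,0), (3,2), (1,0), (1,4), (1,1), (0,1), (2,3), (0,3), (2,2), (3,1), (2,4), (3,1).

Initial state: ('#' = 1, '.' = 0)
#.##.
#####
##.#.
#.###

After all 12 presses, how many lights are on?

11

0) #.##.
#####
##.#.
#.###
1) #.##.
#####
.#.#.
.####
2) #.##.
#####
.###.
....#
3) ..##.
..###
####.
....#
4) ..###
..#..
#####
....#
5) .####
##...
#.###
....#
6) #..##
#....
#.###
....#
7) #..##
#..#.
#....
...##
8) #.#..
#....
#....
...##
9) #.#..
#.#..
####.
..###
10) #.#..
#.#..
#.##.
##.##
11) #.#..
#.#.#
#.#.#
##.#.
12) #.#..
#.#.#
###.#
..##.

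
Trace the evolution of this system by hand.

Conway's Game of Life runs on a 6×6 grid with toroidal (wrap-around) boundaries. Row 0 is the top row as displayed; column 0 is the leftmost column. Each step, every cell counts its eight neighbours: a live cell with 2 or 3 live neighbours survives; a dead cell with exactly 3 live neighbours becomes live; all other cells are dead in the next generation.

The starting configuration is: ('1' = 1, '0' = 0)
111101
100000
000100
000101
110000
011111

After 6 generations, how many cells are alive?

gen 0: 111101
100000
000100
000101
110000
011111
gen 1: 000000
100111
000010
101010
010000
000000
gen 2: 000011
000111
110000
010101
010000
000000
gen 3: 000101
000100
010100
010000
101000
000000
gen 4: 000010
000100
000000
110000
010000
000000
gen 5: 000000
000000
000000
110000
110000
000000
gen 6: 000000
000000
000000
110000
110000
000000

4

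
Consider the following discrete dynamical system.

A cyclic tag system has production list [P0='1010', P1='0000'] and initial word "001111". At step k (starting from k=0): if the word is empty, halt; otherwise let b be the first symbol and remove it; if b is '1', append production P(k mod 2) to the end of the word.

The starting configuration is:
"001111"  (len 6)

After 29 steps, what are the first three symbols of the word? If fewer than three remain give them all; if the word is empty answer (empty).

gen 0: "001111"  (len 6)
gen 1: "01111"  (len 5)
gen 2: "1111"  (len 4)
gen 3: "1111010"  (len 7)
gen 4: "1110100000"  (len 10)
gen 5: "1101000001010"  (len 13)
gen 6: "1010000010100000"  (len 16)
gen 7: "0100000101000001010"  (len 19)
gen 8: "100000101000001010"  (len 18)
gen 9: "000001010000010101010"  (len 21)
gen 10: "00001010000010101010"  (len 20)
gen 11: "0001010000010101010"  (len 19)
gen 12: "001010000010101010"  (len 18)
gen 13: "01010000010101010"  (len 17)
gen 14: "1010000010101010"  (len 16)
gen 15: "0100000101010101010"  (len 19)
gen 16: "100000101010101010"  (len 18)
gen 17: "000001010101010101010"  (len 21)
gen 18: "00001010101010101010"  (len 20)
gen 19: "0001010101010101010"  (len 19)
gen 20: "001010101010101010"  (len 18)
gen 21: "01010101010101010"  (len 17)
gen 22: "1010101010101010"  (len 16)
gen 23: "0101010101010101010"  (len 19)
gen 24: "101010101010101010"  (len 18)
gen 25: "010101010101010101010"  (len 21)
gen 26: "10101010101010101010"  (len 20)
gen 27: "01010101010101010101010"  (len 23)
gen 28: "1010101010101010101010"  (len 22)
gen 29: "0101010101010101010101010"  (len 25)

010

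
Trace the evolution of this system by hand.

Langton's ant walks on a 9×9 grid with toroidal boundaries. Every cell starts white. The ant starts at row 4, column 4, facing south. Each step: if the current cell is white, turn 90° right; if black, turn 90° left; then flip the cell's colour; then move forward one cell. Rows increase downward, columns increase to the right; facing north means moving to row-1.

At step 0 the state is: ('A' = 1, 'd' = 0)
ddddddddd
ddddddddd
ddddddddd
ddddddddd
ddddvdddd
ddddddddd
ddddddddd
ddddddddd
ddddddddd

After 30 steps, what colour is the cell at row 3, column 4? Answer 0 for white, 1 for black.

k=0  ddddddddd
ddddddddd
ddddddddd
ddddddddd
ddddvdddd
ddddddddd
ddddddddd
ddddddddd
ddddddddd
k=1  ddddddddd
ddddddddd
ddddddddd
ddddddddd
ddd<Adddd
ddddddddd
ddddddddd
ddddddddd
ddddddddd
k=2  ddddddddd
ddddddddd
ddddddddd
ddd^ddddd
dddAAdddd
ddddddddd
ddddddddd
ddddddddd
ddddddddd
k=3  ddddddddd
ddddddddd
ddddddddd
dddA>dddd
dddAAdddd
ddddddddd
ddddddddd
ddddddddd
ddddddddd
k=4  ddddddddd
ddddddddd
ddddddddd
dddAAdddd
dddAvdddd
ddddddddd
ddddddddd
ddddddddd
ddddddddd
k=5  ddddddddd
ddddddddd
ddddddddd
dddAAdddd
dddAd>ddd
ddddddddd
ddddddddd
ddddddddd
ddddddddd
k=6  ddddddddd
ddddddddd
ddddddddd
dddAAdddd
dddAdAddd
dddddvddd
ddddddddd
ddddddddd
ddddddddd
k=7  ddddddddd
ddddddddd
ddddddddd
dddAAdddd
dddAdAddd
dddd<Addd
ddddddddd
ddddddddd
ddddddddd
k=8  ddddddddd
ddddddddd
ddddddddd
dddAAdddd
dddA^Addd
ddddAAddd
ddddddddd
ddddddddd
ddddddddd
k=9  ddddddddd
ddddddddd
ddddddddd
dddAAdddd
dddAA>ddd
ddddAAddd
ddddddddd
ddddddddd
ddddddddd
k=10  ddddddddd
ddddddddd
ddddddddd
dddAA^ddd
dddAAdddd
ddddAAddd
ddddddddd
ddddddddd
ddddddddd
k=11  ddddddddd
ddddddddd
ddddddddd
dddAAA>dd
dddAAdddd
ddddAAddd
ddddddddd
ddddddddd
ddddddddd
k=12  ddddddddd
ddddddddd
ddddddddd
dddAAAAdd
dddAAdvdd
ddddAAddd
ddddddddd
ddddddddd
ddddddddd
k=13  ddddddddd
ddddddddd
ddddddddd
dddAAAAdd
dddAA<Add
ddddAAddd
ddddddddd
ddddddddd
ddddddddd
k=14  ddddddddd
ddddddddd
ddddddddd
dddAA^Add
dddAAAAdd
ddddAAddd
ddddddddd
ddddddddd
ddddddddd
k=15  ddddddddd
ddddddddd
ddddddddd
dddA<dAdd
dddAAAAdd
ddddAAddd
ddddddddd
ddddddddd
ddddddddd
k=16  ddddddddd
ddddddddd
ddddddddd
dddAddAdd
dddAvAAdd
ddddAAddd
ddddddddd
ddddddddd
ddddddddd
k=17  ddddddddd
ddddddddd
ddddddddd
dddAddAdd
dddAd>Add
ddddAAddd
ddddddddd
ddddddddd
ddddddddd
k=18  ddddddddd
ddddddddd
ddddddddd
dddAd^Add
dddAddAdd
ddddAAddd
ddddddddd
ddddddddd
ddddddddd
k=19  ddddddddd
ddddddddd
ddddddddd
dddAdA>dd
dddAddAdd
ddddAAddd
ddddddddd
ddddddddd
ddddddddd
k=20  ddddddddd
ddddddddd
dddddd^dd
dddAdAddd
dddAddAdd
ddddAAddd
ddddddddd
ddddddddd
ddddddddd
k=21  ddddddddd
ddddddddd
ddddddA>d
dddAdAddd
dddAddAdd
ddddAAddd
ddddddddd
ddddddddd
ddddddddd
k=22  ddddddddd
ddddddddd
ddddddAAd
dddAdAdvd
dddAddAdd
ddddAAddd
ddddddddd
ddddddddd
ddddddddd
k=23  ddddddddd
ddddddddd
ddddddAAd
dddAdA<Ad
dddAddAdd
ddddAAddd
ddddddddd
ddddddddd
ddddddddd
k=24  ddddddddd
ddddddddd
dddddd^Ad
dddAdAAAd
dddAddAdd
ddddAAddd
ddddddddd
ddddddddd
ddddddddd
k=25  ddddddddd
ddddddddd
ddddd<dAd
dddAdAAAd
dddAddAdd
ddddAAddd
ddddddddd
ddddddddd
ddddddddd
k=26  ddddddddd
ddddd^ddd
dddddAdAd
dddAdAAAd
dddAddAdd
ddddAAddd
ddddddddd
ddddddddd
ddddddddd
k=27  ddddddddd
dddddA>dd
dddddAdAd
dddAdAAAd
dddAddAdd
ddddAAddd
ddddddddd
ddddddddd
ddddddddd
k=28  ddddddddd
dddddAAdd
dddddAvAd
dddAdAAAd
dddAddAdd
ddddAAddd
ddddddddd
ddddddddd
ddddddddd
k=29  ddddddddd
dddddAAdd
ddddd<AAd
dddAdAAAd
dddAddAdd
ddddAAddd
ddddddddd
ddddddddd
ddddddddd
k=30  ddddddddd
dddddAAdd
ddddddAAd
dddAdvAAd
dddAddAdd
ddddAAddd
ddddddddd
ddddddddd
ddddddddd

0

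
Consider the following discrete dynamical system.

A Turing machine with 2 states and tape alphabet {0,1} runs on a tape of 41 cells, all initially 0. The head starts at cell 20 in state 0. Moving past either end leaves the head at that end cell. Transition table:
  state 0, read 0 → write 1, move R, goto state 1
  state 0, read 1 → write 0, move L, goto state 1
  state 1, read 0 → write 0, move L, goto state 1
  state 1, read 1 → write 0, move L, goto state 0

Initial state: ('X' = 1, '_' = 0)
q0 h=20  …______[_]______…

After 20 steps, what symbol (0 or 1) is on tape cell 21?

t=0: q0 h=20  …______[_]______…
t=1: q1 h=21  …_____X[_]______…
t=2: q1 h=20  …______[X]______…
t=3: q0 h=19  …______[_]______…
t=4: q1 h=20  …_____X[_]______…
t=5: q1 h=19  …______[X]______…
t=6: q0 h=18  …______[_]______…
t=7: q1 h=19  …_____X[_]______…
t=8: q1 h=18  …______[X]______…
t=9: q0 h=17  …______[_]______…
t=10: q1 h=18  …_____X[_]______…
t=11: q1 h=17  …______[X]______…
t=12: q0 h=16  …______[_]______…
t=13: q1 h=17  …_____X[_]______…
t=14: q1 h=16  …______[X]______…
t=15: q0 h=15  …______[_]______…
t=16: q1 h=16  …_____X[_]______…
t=17: q1 h=15  …______[X]______…
t=18: q0 h=14  …______[_]______…
t=19: q1 h=15  …_____X[_]______…
t=20: q1 h=14  …______[X]______…

0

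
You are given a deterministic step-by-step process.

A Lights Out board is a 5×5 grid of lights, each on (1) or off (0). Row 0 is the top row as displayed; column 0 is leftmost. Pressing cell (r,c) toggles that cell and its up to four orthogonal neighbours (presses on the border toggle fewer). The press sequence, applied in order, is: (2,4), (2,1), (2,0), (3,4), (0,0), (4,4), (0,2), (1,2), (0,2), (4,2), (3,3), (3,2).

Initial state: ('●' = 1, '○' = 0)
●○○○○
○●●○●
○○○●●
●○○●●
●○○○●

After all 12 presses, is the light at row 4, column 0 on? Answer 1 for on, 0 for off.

1

0) ●○○○○
○●●○●
○○○●●
●○○●●
●○○○●
1) ●○○○○
○●●○○
○○○○○
●○○●○
●○○○●
2) ●○○○○
○○●○○
●●●○○
●●○●○
●○○○●
3) ●○○○○
●○●○○
○○●○○
○●○●○
●○○○●
4) ●○○○○
●○●○○
○○●○●
○●○○●
●○○○○
5) ○●○○○
○○●○○
○○●○●
○●○○●
●○○○○
6) ○●○○○
○○●○○
○○●○●
○●○○○
●○○●●
7) ○○●●○
○○○○○
○○●○●
○●○○○
●○○●●
8) ○○○●○
○●●●○
○○○○●
○●○○○
●○○●●
9) ○●●○○
○●○●○
○○○○●
○●○○○
●○○●●
10) ○●●○○
○●○●○
○○○○●
○●●○○
●●●○●
11) ○●●○○
○●○●○
○○○●●
○●○●●
●●●●●
12) ○●●○○
○●○●○
○○●●●
○○●○●
●●○●●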